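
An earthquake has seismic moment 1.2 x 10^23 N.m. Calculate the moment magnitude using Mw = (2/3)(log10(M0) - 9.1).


log10(M0) = log10(1.2 x 10^23) = 23.0792
Mw = 2/3 * (23.0792 - 9.1)
= 2/3 * 13.9792
= 9.32

9.32


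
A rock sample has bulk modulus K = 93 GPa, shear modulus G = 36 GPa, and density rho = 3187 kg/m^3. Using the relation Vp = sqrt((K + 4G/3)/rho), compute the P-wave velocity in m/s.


First compute the effective modulus:
K + 4G/3 = 93e9 + 4*36e9/3 = 141000000000.0 Pa
Then divide by density:
141000000000.0 / 3187 = 44242234.0759 Pa/(kg/m^3)
Take the square root:
Vp = sqrt(44242234.0759) = 6651.48 m/s

6651.48


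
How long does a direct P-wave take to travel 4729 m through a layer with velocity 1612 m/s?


t = x / V
= 4729 / 1612
= 2.9336 s

2.9336


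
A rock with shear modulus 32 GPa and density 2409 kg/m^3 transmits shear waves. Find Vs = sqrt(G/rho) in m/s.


Convert G to Pa: G = 32e9 Pa
Compute G/rho = 32e9 / 2409 = 13283520.1328
Vs = sqrt(13283520.1328) = 3644.66 m/s

3644.66


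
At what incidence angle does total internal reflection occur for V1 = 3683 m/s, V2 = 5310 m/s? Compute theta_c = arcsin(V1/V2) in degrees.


V1/V2 = 3683/5310 = 0.693597
theta_c = arcsin(0.693597) = 43.9155 degrees

43.9155


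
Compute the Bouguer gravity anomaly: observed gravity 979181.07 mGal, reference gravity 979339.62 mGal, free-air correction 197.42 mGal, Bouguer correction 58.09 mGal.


BA = g_obs - g_ref + FAC - BC
= 979181.07 - 979339.62 + 197.42 - 58.09
= -19.22 mGal

-19.22


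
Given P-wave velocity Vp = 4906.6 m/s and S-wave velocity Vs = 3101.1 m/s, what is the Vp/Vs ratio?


Vp/Vs = 4906.6 / 3101.1
= 1.5822

1.5822


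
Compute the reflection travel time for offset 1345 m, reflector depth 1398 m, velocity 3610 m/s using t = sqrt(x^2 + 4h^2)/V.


x^2 + 4h^2 = 1345^2 + 4*1398^2 = 1809025 + 7817616 = 9626641
sqrt(9626641) = 3102.6829
t = 3102.6829 / 3610 = 0.8595 s

0.8595


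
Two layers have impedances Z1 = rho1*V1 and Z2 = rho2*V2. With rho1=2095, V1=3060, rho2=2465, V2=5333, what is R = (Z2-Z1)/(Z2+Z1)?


Z1 = 2095 * 3060 = 6410700
Z2 = 2465 * 5333 = 13145845
R = (13145845 - 6410700) / (13145845 + 6410700) = 6735145 / 19556545 = 0.3444

0.3444


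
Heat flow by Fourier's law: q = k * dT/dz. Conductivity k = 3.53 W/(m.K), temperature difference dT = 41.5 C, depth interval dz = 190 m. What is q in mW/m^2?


q = k * dT / dz * 1000
= 3.53 * 41.5 / 190 * 1000
= 0.771026 * 1000
= 771.0263 mW/m^2

771.0263


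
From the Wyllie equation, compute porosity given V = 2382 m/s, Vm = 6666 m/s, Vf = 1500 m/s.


1/V - 1/Vm = 1/2382 - 1/6666 = 0.0002698
1/Vf - 1/Vm = 1/1500 - 1/6666 = 0.00051665
phi = 0.0002698 / 0.00051665 = 0.5222

0.5222


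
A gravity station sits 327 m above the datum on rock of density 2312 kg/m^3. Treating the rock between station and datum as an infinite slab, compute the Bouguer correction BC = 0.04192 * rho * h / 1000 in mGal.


BC = 0.04192 * rho * h / 1000
= 0.04192 * 2312 * 327 / 1000
= 31.6925 mGal

31.6925


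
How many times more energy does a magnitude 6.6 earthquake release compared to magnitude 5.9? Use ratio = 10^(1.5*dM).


M2 - M1 = 6.6 - 5.9 = 0.7
1.5 * 0.7 = 1.05
ratio = 10^1.05 = 11.22

11.22


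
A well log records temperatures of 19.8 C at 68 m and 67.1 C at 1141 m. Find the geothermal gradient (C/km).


dT = 67.1 - 19.8 = 47.3 C
dz = 1141 - 68 = 1073 m
gradient = dT/dz * 1000 = 47.3/1073 * 1000 = 44.082 C/km

44.082


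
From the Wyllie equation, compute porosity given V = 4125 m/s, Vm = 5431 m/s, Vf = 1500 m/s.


1/V - 1/Vm = 1/4125 - 1/5431 = 5.83e-05
1/Vf - 1/Vm = 1/1500 - 1/5431 = 0.00048254
phi = 5.83e-05 / 0.00048254 = 0.1208

0.1208


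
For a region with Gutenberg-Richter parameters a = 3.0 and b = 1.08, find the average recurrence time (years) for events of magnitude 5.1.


log10(N) = 3.0 - 1.08*5.1 = -2.508
N = 10^-2.508 = 0.003105
T = 1/N = 1/0.003105 = 322.1069 years

322.1069


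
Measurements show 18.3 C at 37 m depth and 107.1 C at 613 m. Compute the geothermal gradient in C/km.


dT = 107.1 - 18.3 = 88.8 C
dz = 613 - 37 = 576 m
gradient = dT/dz * 1000 = 88.8/576 * 1000 = 154.1667 C/km

154.1667


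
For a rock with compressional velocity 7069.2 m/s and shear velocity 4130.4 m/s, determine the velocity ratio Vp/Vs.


Vp/Vs = 7069.2 / 4130.4
= 1.7115

1.7115


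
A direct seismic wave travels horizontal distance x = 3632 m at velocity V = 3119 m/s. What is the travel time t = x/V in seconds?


t = x / V
= 3632 / 3119
= 1.1645 s

1.1645


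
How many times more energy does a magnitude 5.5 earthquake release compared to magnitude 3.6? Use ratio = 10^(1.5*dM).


M2 - M1 = 5.5 - 3.6 = 1.9
1.5 * 1.9 = 2.85
ratio = 10^2.85 = 707.95

707.95


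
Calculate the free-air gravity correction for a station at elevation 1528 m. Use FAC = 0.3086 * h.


FAC = 0.3086 * h
= 0.3086 * 1528
= 471.5408 mGal

471.5408


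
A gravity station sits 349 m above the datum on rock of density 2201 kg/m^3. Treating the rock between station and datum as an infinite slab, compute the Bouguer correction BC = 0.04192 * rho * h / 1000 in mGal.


BC = 0.04192 * rho * h / 1000
= 0.04192 * 2201 * 349 / 1000
= 32.2008 mGal

32.2008


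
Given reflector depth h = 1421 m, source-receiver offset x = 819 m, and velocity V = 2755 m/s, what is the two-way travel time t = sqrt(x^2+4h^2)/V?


x^2 + 4h^2 = 819^2 + 4*1421^2 = 670761 + 8076964 = 8747725
sqrt(8747725) = 2957.6553
t = 2957.6553 / 2755 = 1.0736 s

1.0736


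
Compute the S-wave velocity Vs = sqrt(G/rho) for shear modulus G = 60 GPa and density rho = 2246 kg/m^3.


Convert G to Pa: G = 60e9 Pa
Compute G/rho = 60e9 / 2246 = 26714158.504
Vs = sqrt(26714158.504) = 5168.57 m/s

5168.57


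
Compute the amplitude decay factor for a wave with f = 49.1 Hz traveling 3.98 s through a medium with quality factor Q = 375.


pi*f*t/Q = pi*49.1*3.98/375 = 1.63713
A/A0 = exp(-1.63713) = 0.194538

0.194538


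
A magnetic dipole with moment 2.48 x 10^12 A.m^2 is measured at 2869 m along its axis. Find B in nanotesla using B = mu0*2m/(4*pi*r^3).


m = 2.48 x 10^12 = 2480000000000 A.m^2
2m = 4960000000000 A.m^2
r^3 = 2869^3 = 23615200909
B = (4pi*10^-7) * 4960000000000 / (4*pi * 23615200909) * 1e9
= 6232919.824722 / 296757366755.05 * 1e9
= 21003.4207 nT

21003.4207


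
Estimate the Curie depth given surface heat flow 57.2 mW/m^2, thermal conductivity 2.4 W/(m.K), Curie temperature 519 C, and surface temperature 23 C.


T_Curie - T_surf = 519 - 23 = 496 C
Convert q to W/m^2: 57.2 mW/m^2 = 0.0572 W/m^2
d = 496 * 2.4 / 0.0572 = 20811.19 m

20811.19


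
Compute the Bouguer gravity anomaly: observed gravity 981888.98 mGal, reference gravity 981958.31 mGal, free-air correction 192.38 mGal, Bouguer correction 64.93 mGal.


BA = g_obs - g_ref + FAC - BC
= 981888.98 - 981958.31 + 192.38 - 64.93
= 58.12 mGal

58.12


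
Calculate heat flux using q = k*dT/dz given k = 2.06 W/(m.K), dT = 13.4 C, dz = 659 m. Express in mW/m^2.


q = k * dT / dz * 1000
= 2.06 * 13.4 / 659 * 1000
= 0.041888 * 1000
= 41.8877 mW/m^2

41.8877


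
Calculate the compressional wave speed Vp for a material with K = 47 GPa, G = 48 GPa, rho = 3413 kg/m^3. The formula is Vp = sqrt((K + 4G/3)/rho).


First compute the effective modulus:
K + 4G/3 = 47e9 + 4*48e9/3 = 111000000000.0 Pa
Then divide by density:
111000000000.0 / 3413 = 32522707.2956 Pa/(kg/m^3)
Take the square root:
Vp = sqrt(32522707.2956) = 5702.87 m/s

5702.87


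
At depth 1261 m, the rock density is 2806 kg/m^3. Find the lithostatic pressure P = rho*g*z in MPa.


P = rho * g * z / 1e6
= 2806 * 9.81 * 1261 / 1e6
= 34711370.46 / 1e6
= 34.7114 MPa

34.7114


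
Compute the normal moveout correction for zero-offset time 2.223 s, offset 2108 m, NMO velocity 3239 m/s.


x/Vnmo = 2108/3239 = 0.650818
(x/Vnmo)^2 = 0.423564
t0^2 = 4.941729
sqrt(4.941729 + 0.423564) = 2.31631
dt = 2.31631 - 2.223 = 0.09331

0.09331


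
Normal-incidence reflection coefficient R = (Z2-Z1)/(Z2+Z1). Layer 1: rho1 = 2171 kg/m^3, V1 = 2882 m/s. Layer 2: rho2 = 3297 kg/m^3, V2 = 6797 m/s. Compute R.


Z1 = 2171 * 2882 = 6256822
Z2 = 3297 * 6797 = 22409709
R = (22409709 - 6256822) / (22409709 + 6256822) = 16152887 / 28666531 = 0.5635

0.5635


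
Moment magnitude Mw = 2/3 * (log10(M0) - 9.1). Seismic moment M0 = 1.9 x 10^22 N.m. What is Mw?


log10(M0) = log10(1.9 x 10^22) = 22.2788
Mw = 2/3 * (22.2788 - 9.1)
= 2/3 * 13.1788
= 8.79

8.79


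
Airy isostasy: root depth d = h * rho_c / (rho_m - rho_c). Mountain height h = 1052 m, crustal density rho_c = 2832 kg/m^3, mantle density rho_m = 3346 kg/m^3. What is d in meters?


rho_m - rho_c = 3346 - 2832 = 514
d = 1052 * 2832 / 514
= 2979264 / 514
= 5796.23 m

5796.23


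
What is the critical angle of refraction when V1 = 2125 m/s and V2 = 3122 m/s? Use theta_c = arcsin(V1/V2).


V1/V2 = 2125/3122 = 0.680653
theta_c = arcsin(0.680653) = 42.8947 degrees

42.8947


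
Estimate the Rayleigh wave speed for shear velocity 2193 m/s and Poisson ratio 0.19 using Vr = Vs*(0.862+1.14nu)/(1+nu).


Numerator factor = 0.862 + 1.14*0.19 = 1.0786
Denominator = 1 + 0.19 = 1.19
Vr = 2193 * 1.0786 / 1.19 = 1987.71 m/s

1987.71


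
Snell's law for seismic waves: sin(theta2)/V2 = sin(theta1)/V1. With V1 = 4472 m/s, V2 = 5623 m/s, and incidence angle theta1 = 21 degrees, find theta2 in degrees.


sin(theta1) = sin(21 deg) = 0.358368
sin(theta2) = V2/V1 * sin(theta1) = 5623/4472 * 0.358368 = 0.450604
theta2 = arcsin(0.450604) = 26.7825 degrees

26.7825


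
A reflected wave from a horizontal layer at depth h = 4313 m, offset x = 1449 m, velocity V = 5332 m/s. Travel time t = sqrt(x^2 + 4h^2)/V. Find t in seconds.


x^2 + 4h^2 = 1449^2 + 4*4313^2 = 2099601 + 74407876 = 76507477
sqrt(76507477) = 8746.8553
t = 8746.8553 / 5332 = 1.6404 s

1.6404


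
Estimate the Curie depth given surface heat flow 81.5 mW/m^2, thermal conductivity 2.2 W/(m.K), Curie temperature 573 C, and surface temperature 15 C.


T_Curie - T_surf = 573 - 15 = 558 C
Convert q to W/m^2: 81.5 mW/m^2 = 0.0815 W/m^2
d = 558 * 2.2 / 0.0815 = 15062.58 m

15062.58


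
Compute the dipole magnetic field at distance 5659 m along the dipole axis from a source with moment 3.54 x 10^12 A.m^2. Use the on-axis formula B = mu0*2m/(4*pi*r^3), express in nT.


m = 3.54 x 10^12 = 3540000000000 A.m^2
2m = 7080000000000 A.m^2
r^3 = 5659^3 = 181225406179
B = (4pi*10^-7) * 7080000000000 / (4*pi * 181225406179) * 1e9
= 8896990.394966 / 2277345618783.09 * 1e9
= 3906.737 nT

3906.737


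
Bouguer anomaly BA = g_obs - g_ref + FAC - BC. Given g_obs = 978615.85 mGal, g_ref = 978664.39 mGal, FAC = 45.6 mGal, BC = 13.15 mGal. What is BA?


BA = g_obs - g_ref + FAC - BC
= 978615.85 - 978664.39 + 45.6 - 13.15
= -16.09 mGal

-16.09


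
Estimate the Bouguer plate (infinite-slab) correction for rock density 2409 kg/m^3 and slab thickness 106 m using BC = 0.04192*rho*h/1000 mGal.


BC = 0.04192 * rho * h / 1000
= 0.04192 * 2409 * 106 / 1000
= 10.7044 mGal

10.7044


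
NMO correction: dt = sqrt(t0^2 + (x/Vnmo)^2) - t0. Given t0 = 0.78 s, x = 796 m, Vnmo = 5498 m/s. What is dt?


x/Vnmo = 796/5498 = 0.14478
(x/Vnmo)^2 = 0.020961
t0^2 = 0.6084
sqrt(0.6084 + 0.020961) = 0.793323
dt = 0.793323 - 0.78 = 0.013323

0.013323


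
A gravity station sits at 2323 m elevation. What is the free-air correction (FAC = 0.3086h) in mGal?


FAC = 0.3086 * h
= 0.3086 * 2323
= 716.8778 mGal

716.8778


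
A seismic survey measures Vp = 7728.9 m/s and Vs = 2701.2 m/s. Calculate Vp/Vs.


Vp/Vs = 7728.9 / 2701.2
= 2.8613

2.8613


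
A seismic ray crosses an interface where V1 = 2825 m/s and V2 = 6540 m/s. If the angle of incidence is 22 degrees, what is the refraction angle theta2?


sin(theta1) = sin(22 deg) = 0.374607
sin(theta2) = V2/V1 * sin(theta1) = 6540/2825 * 0.374607 = 0.867231
theta2 = arcsin(0.867231) = 60.1384 degrees

60.1384


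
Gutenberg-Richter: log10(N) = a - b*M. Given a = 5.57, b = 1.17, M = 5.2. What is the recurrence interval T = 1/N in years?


log10(N) = 5.57 - 1.17*5.2 = -0.514
N = 10^-0.514 = 0.306196
T = 1/N = 1/0.306196 = 3.2659 years

3.2659


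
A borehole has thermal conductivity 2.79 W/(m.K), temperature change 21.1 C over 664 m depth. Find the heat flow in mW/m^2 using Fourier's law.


q = k * dT / dz * 1000
= 2.79 * 21.1 / 664 * 1000
= 0.088658 * 1000
= 88.6581 mW/m^2

88.6581


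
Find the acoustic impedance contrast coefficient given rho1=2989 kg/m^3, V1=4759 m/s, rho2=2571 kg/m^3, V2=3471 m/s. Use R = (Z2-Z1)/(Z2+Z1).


Z1 = 2989 * 4759 = 14224651
Z2 = 2571 * 3471 = 8923941
R = (8923941 - 14224651) / (8923941 + 14224651) = -5300710 / 23148592 = -0.229

-0.229


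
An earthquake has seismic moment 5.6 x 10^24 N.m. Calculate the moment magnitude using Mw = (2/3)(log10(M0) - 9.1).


log10(M0) = log10(5.6 x 10^24) = 24.7482
Mw = 2/3 * (24.7482 - 9.1)
= 2/3 * 15.6482
= 10.43

10.43


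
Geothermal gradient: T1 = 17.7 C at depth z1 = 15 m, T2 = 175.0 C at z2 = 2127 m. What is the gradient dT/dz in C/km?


dT = 175.0 - 17.7 = 157.3 C
dz = 2127 - 15 = 2112 m
gradient = dT/dz * 1000 = 157.3/2112 * 1000 = 74.4792 C/km

74.4792


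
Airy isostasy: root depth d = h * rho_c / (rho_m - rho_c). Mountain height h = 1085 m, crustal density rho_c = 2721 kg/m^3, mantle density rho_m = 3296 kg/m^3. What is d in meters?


rho_m - rho_c = 3296 - 2721 = 575
d = 1085 * 2721 / 575
= 2952285 / 575
= 5134.41 m

5134.41


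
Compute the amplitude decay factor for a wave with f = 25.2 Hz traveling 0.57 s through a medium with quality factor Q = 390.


pi*f*t/Q = pi*25.2*0.57/390 = 0.115707
A/A0 = exp(-0.115707) = 0.890736

0.890736


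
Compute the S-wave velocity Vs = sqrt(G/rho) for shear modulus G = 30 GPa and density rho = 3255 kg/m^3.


Convert G to Pa: G = 30e9 Pa
Compute G/rho = 30e9 / 3255 = 9216589.8618
Vs = sqrt(9216589.8618) = 3035.88 m/s

3035.88


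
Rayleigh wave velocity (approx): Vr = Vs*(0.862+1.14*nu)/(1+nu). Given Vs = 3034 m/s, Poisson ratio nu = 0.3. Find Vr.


Numerator factor = 0.862 + 1.14*0.3 = 1.204
Denominator = 1 + 0.3 = 1.3
Vr = 3034 * 1.204 / 1.3 = 2809.95 m/s

2809.95


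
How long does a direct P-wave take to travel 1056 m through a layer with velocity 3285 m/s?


t = x / V
= 1056 / 3285
= 0.3215 s

0.3215


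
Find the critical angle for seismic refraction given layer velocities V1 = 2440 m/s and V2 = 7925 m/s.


V1/V2 = 2440/7925 = 0.307886
theta_c = arcsin(0.307886) = 17.9319 degrees

17.9319


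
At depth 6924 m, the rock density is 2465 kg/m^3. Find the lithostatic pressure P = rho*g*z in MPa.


P = rho * g * z / 1e6
= 2465 * 9.81 * 6924 / 1e6
= 167433744.6 / 1e6
= 167.4337 MPa

167.4337


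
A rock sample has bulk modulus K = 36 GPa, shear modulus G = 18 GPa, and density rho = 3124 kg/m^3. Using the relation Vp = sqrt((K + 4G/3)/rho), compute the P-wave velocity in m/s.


First compute the effective modulus:
K + 4G/3 = 36e9 + 4*18e9/3 = 60000000000.0 Pa
Then divide by density:
60000000000.0 / 3124 = 19206145.9667 Pa/(kg/m^3)
Take the square root:
Vp = sqrt(19206145.9667) = 4382.48 m/s

4382.48


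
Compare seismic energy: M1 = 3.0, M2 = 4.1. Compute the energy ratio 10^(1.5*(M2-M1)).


M2 - M1 = 4.1 - 3.0 = 1.1
1.5 * 1.1 = 1.65
ratio = 10^1.65 = 44.67

44.67


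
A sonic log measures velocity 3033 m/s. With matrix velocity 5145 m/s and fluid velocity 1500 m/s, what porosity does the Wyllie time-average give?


1/V - 1/Vm = 1/3033 - 1/5145 = 0.00013534
1/Vf - 1/Vm = 1/1500 - 1/5145 = 0.0004723
phi = 0.00013534 / 0.0004723 = 0.2866

0.2866


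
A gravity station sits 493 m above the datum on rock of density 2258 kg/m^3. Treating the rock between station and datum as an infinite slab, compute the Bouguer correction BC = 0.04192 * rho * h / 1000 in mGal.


BC = 0.04192 * rho * h / 1000
= 0.04192 * 2258 * 493 / 1000
= 46.6651 mGal

46.6651


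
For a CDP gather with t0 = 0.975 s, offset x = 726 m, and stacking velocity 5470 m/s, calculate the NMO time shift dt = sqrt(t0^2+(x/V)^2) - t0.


x/Vnmo = 726/5470 = 0.132724
(x/Vnmo)^2 = 0.017616
t0^2 = 0.950625
sqrt(0.950625 + 0.017616) = 0.983992
dt = 0.983992 - 0.975 = 0.008992

0.008992


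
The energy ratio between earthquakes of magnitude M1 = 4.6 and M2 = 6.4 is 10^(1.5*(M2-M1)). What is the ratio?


M2 - M1 = 6.4 - 4.6 = 1.8
1.5 * 1.8 = 2.7
ratio = 10^2.7 = 501.19

501.19


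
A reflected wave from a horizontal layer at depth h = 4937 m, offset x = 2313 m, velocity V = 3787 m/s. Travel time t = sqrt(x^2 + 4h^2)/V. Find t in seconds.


x^2 + 4h^2 = 2313^2 + 4*4937^2 = 5349969 + 97495876 = 102845845
sqrt(102845845) = 10141.294
t = 10141.294 / 3787 = 2.6779 s

2.6779


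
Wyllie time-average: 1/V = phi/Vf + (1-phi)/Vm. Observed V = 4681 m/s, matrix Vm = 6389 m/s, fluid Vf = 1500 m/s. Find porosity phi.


1/V - 1/Vm = 1/4681 - 1/6389 = 5.711e-05
1/Vf - 1/Vm = 1/1500 - 1/6389 = 0.00051015
phi = 5.711e-05 / 0.00051015 = 0.1119

0.1119


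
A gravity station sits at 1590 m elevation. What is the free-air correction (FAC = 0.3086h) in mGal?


FAC = 0.3086 * h
= 0.3086 * 1590
= 490.674 mGal

490.674


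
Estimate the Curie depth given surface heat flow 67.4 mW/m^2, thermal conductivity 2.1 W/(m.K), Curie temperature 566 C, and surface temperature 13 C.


T_Curie - T_surf = 566 - 13 = 553 C
Convert q to W/m^2: 67.4 mW/m^2 = 0.0674 W/m^2
d = 553 * 2.1 / 0.0674 = 17229.97 m

17229.97


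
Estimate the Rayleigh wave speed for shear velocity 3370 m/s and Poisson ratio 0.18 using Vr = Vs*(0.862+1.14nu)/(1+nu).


Numerator factor = 0.862 + 1.14*0.18 = 1.0672
Denominator = 1 + 0.18 = 1.18
Vr = 3370 * 1.0672 / 1.18 = 3047.85 m/s

3047.85


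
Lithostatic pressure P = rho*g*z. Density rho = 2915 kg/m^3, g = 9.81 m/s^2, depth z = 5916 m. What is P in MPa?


P = rho * g * z / 1e6
= 2915 * 9.81 * 5916 / 1e6
= 169174823.4 / 1e6
= 169.1748 MPa

169.1748


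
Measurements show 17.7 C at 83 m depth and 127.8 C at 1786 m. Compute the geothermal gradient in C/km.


dT = 127.8 - 17.7 = 110.1 C
dz = 1786 - 83 = 1703 m
gradient = dT/dz * 1000 = 110.1/1703 * 1000 = 64.6506 C/km

64.6506


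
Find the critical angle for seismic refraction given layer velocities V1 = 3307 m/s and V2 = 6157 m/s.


V1/V2 = 3307/6157 = 0.537112
theta_c = arcsin(0.537112) = 32.4873 degrees

32.4873


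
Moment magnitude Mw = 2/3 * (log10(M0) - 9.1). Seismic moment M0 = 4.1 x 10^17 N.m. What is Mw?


log10(M0) = log10(4.1 x 10^17) = 17.6128
Mw = 2/3 * (17.6128 - 9.1)
= 2/3 * 8.5128
= 5.68

5.68


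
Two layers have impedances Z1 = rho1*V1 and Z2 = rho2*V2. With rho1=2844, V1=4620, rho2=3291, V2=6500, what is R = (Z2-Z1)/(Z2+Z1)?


Z1 = 2844 * 4620 = 13139280
Z2 = 3291 * 6500 = 21391500
R = (21391500 - 13139280) / (21391500 + 13139280) = 8252220 / 34530780 = 0.239

0.239


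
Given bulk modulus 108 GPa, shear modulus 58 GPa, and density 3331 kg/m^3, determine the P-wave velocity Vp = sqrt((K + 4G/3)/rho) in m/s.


First compute the effective modulus:
K + 4G/3 = 108e9 + 4*58e9/3 = 185333333333.33 Pa
Then divide by density:
185333333333.33 / 3331 = 55638947.2631 Pa/(kg/m^3)
Take the square root:
Vp = sqrt(55638947.2631) = 7459.15 m/s

7459.15


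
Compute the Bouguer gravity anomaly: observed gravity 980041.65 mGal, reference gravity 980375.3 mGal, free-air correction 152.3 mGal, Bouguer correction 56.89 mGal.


BA = g_obs - g_ref + FAC - BC
= 980041.65 - 980375.3 + 152.3 - 56.89
= -238.24 mGal

-238.24


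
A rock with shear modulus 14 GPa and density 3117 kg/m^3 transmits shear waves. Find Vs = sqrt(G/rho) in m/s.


Convert G to Pa: G = 14e9 Pa
Compute G/rho = 14e9 / 3117 = 4491498.2355
Vs = sqrt(4491498.2355) = 2119.32 m/s

2119.32


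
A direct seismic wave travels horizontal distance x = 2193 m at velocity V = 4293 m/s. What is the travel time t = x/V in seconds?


t = x / V
= 2193 / 4293
= 0.5108 s

0.5108


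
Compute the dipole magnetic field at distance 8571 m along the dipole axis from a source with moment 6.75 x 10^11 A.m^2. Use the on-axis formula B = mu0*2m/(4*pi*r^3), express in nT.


m = 6.75 x 10^11 = 675000000000 A.m^2
2m = 1350000000000 A.m^2
r^3 = 8571^3 = 629643153411
B = (4pi*10^-7) * 1350000000000 / (4*pi * 629643153411) * 1e9
= 1696460.032938 / 7912329220556.43 * 1e9
= 214.4072 nT

214.4072


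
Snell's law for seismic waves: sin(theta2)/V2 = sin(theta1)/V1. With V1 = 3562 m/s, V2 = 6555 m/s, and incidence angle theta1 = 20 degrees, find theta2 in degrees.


sin(theta1) = sin(20 deg) = 0.34202
sin(theta2) = V2/V1 * sin(theta1) = 6555/3562 * 0.34202 = 0.629405
theta2 = arcsin(0.629405) = 39.0063 degrees

39.0063


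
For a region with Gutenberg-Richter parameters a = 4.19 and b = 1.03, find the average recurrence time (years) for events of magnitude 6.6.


log10(N) = 4.19 - 1.03*6.6 = -2.608
N = 10^-2.608 = 0.002466
T = 1/N = 1/0.002466 = 405.5085 years

405.5085


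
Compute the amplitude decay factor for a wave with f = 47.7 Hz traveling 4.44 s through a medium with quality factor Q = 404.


pi*f*t/Q = pi*47.7*4.44/404 = 1.64691
A/A0 = exp(-1.64691) = 0.192644

0.192644


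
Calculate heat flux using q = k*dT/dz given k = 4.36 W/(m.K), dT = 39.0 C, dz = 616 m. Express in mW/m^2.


q = k * dT / dz * 1000
= 4.36 * 39.0 / 616 * 1000
= 0.276039 * 1000
= 276.039 mW/m^2

276.039


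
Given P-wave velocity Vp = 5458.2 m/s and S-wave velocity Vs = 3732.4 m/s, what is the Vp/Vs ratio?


Vp/Vs = 5458.2 / 3732.4
= 1.4624

1.4624


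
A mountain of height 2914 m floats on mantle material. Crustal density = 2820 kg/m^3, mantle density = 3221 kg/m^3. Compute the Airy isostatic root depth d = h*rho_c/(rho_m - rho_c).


rho_m - rho_c = 3221 - 2820 = 401
d = 2914 * 2820 / 401
= 8217480 / 401
= 20492.47 m

20492.47


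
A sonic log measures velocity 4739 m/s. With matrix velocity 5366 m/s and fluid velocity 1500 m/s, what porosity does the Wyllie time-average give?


1/V - 1/Vm = 1/4739 - 1/5366 = 2.466e-05
1/Vf - 1/Vm = 1/1500 - 1/5366 = 0.00048031
phi = 2.466e-05 / 0.00048031 = 0.0513

0.0513


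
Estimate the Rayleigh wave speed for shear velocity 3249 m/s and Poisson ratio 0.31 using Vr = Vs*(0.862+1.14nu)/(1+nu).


Numerator factor = 0.862 + 1.14*0.31 = 1.2154
Denominator = 1 + 0.31 = 1.31
Vr = 3249 * 1.2154 / 1.31 = 3014.38 m/s

3014.38


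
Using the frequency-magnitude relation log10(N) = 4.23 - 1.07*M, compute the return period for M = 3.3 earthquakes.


log10(N) = 4.23 - 1.07*3.3 = 0.699
N = 10^0.699 = 5.000345
T = 1/N = 1/5.000345 = 0.2 years

0.2


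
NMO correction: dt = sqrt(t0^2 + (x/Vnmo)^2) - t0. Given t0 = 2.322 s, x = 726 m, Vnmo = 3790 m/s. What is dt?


x/Vnmo = 726/3790 = 0.191557
(x/Vnmo)^2 = 0.036694
t0^2 = 5.391684
sqrt(5.391684 + 0.036694) = 2.329888
dt = 2.329888 - 2.322 = 0.007888

0.007888


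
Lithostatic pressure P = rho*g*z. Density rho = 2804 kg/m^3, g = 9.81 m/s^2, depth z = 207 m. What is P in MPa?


P = rho * g * z / 1e6
= 2804 * 9.81 * 207 / 1e6
= 5693998.68 / 1e6
= 5.694 MPa

5.694


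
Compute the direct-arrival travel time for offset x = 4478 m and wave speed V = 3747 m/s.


t = x / V
= 4478 / 3747
= 1.1951 s

1.1951


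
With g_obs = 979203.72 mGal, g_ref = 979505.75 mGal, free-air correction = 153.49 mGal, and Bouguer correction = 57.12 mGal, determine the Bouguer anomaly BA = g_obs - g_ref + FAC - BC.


BA = g_obs - g_ref + FAC - BC
= 979203.72 - 979505.75 + 153.49 - 57.12
= -205.66 mGal

-205.66


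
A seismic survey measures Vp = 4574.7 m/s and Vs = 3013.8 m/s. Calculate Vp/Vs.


Vp/Vs = 4574.7 / 3013.8
= 1.5179

1.5179


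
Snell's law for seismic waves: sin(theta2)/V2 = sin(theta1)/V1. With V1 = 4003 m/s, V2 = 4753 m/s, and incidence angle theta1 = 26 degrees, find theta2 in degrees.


sin(theta1) = sin(26 deg) = 0.438371
sin(theta2) = V2/V1 * sin(theta1) = 4753/4003 * 0.438371 = 0.520504
theta2 = arcsin(0.520504) = 31.3661 degrees

31.3661


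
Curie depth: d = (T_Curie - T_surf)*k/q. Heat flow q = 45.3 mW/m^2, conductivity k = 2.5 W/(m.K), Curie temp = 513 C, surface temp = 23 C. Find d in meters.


T_Curie - T_surf = 513 - 23 = 490 C
Convert q to W/m^2: 45.3 mW/m^2 = 0.0453 W/m^2
d = 490 * 2.5 / 0.0453 = 27041.94 m

27041.94


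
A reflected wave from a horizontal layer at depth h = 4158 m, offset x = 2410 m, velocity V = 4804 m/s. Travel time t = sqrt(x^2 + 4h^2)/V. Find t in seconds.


x^2 + 4h^2 = 2410^2 + 4*4158^2 = 5808100 + 69155856 = 74963956
sqrt(74963956) = 8658.1728
t = 8658.1728 / 4804 = 1.8023 s

1.8023


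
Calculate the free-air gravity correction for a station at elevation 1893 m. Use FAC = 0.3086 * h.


FAC = 0.3086 * h
= 0.3086 * 1893
= 584.1798 mGal

584.1798


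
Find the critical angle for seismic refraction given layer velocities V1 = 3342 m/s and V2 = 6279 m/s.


V1/V2 = 3342/6279 = 0.53225
theta_c = arcsin(0.53225) = 32.1576 degrees

32.1576


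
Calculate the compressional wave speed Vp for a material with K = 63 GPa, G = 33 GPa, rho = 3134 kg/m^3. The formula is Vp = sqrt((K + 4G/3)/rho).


First compute the effective modulus:
K + 4G/3 = 63e9 + 4*33e9/3 = 107000000000.0 Pa
Then divide by density:
107000000000.0 / 3134 = 34141671.9847 Pa/(kg/m^3)
Take the square root:
Vp = sqrt(34141671.9847) = 5843.09 m/s

5843.09


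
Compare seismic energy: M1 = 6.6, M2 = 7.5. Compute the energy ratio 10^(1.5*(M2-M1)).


M2 - M1 = 7.5 - 6.6 = 0.9
1.5 * 0.9 = 1.35
ratio = 10^1.35 = 22.39

22.39


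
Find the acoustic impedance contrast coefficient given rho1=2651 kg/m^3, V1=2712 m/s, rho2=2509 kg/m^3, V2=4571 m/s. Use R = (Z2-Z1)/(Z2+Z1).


Z1 = 2651 * 2712 = 7189512
Z2 = 2509 * 4571 = 11468639
R = (11468639 - 7189512) / (11468639 + 7189512) = 4279127 / 18658151 = 0.2293

0.2293


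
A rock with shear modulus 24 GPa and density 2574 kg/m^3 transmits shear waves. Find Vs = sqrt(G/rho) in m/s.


Convert G to Pa: G = 24e9 Pa
Compute G/rho = 24e9 / 2574 = 9324009.324
Vs = sqrt(9324009.324) = 3053.52 m/s

3053.52


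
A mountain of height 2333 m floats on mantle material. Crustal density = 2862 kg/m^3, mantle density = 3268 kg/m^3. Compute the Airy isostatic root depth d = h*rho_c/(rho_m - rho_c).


rho_m - rho_c = 3268 - 2862 = 406
d = 2333 * 2862 / 406
= 6677046 / 406
= 16445.93 m

16445.93


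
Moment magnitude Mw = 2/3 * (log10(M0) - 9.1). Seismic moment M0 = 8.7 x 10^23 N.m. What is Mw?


log10(M0) = log10(8.7 x 10^23) = 23.9395
Mw = 2/3 * (23.9395 - 9.1)
= 2/3 * 14.8395
= 9.89

9.89


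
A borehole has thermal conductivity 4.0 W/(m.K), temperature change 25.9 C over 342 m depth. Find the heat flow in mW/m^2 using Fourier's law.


q = k * dT / dz * 1000
= 4.0 * 25.9 / 342 * 1000
= 0.302924 * 1000
= 302.924 mW/m^2

302.924


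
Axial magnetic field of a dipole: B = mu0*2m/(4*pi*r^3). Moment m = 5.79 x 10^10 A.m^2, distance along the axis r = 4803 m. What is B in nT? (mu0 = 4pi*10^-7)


m = 5.79 x 10^10 = 57900000000 A.m^2
2m = 115800000000 A.m^2
r^3 = 4803^3 = 110799489627
B = (4pi*10^-7) * 115800000000 / (4*pi * 110799489627) * 1e9
= 145518.571714 / 1392347450534.73 * 1e9
= 104.5131 nT

104.5131


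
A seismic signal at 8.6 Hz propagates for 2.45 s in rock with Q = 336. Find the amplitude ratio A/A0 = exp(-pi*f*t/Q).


pi*f*t/Q = pi*8.6*2.45/336 = 0.197004
A/A0 = exp(-0.197004) = 0.821187

0.821187


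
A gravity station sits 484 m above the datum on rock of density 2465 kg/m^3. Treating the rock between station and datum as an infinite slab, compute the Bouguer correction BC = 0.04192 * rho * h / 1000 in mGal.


BC = 0.04192 * rho * h / 1000
= 0.04192 * 2465 * 484 / 1000
= 50.0131 mGal

50.0131


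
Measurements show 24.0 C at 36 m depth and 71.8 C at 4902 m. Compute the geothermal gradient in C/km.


dT = 71.8 - 24.0 = 47.8 C
dz = 4902 - 36 = 4866 m
gradient = dT/dz * 1000 = 47.8/4866 * 1000 = 9.8233 C/km

9.8233


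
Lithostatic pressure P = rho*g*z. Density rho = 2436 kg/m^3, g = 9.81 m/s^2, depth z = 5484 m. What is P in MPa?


P = rho * g * z / 1e6
= 2436 * 9.81 * 5484 / 1e6
= 131052025.44 / 1e6
= 131.052 MPa

131.052


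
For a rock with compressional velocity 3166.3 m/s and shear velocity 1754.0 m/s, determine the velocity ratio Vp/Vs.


Vp/Vs = 3166.3 / 1754.0
= 1.8052

1.8052


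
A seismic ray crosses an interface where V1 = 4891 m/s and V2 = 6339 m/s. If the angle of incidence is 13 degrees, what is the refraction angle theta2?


sin(theta1) = sin(13 deg) = 0.224951
sin(theta2) = V2/V1 * sin(theta1) = 6339/4891 * 0.224951 = 0.291549
theta2 = arcsin(0.291549) = 16.9507 degrees

16.9507


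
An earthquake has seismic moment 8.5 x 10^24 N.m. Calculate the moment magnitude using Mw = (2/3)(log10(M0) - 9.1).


log10(M0) = log10(8.5 x 10^24) = 24.9294
Mw = 2/3 * (24.9294 - 9.1)
= 2/3 * 15.8294
= 10.55

10.55


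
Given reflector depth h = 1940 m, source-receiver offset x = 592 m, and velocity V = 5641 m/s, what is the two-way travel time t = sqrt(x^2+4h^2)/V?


x^2 + 4h^2 = 592^2 + 4*1940^2 = 350464 + 15054400 = 15404864
sqrt(15404864) = 3924.9031
t = 3924.9031 / 5641 = 0.6958 s

0.6958


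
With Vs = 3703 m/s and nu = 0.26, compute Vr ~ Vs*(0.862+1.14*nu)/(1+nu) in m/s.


Numerator factor = 0.862 + 1.14*0.26 = 1.1584
Denominator = 1 + 0.26 = 1.26
Vr = 3703 * 1.1584 / 1.26 = 3404.41 m/s

3404.41


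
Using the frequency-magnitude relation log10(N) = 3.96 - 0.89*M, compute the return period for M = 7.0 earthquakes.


log10(N) = 3.96 - 0.89*7.0 = -2.27
N = 10^-2.27 = 0.00537
T = 1/N = 1/0.00537 = 186.2087 years

186.2087


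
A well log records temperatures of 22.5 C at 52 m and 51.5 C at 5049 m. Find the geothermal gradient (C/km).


dT = 51.5 - 22.5 = 29.0 C
dz = 5049 - 52 = 4997 m
gradient = dT/dz * 1000 = 29.0/4997 * 1000 = 5.8035 C/km

5.8035


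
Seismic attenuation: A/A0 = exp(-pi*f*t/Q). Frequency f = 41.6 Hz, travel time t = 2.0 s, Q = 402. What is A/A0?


pi*f*t/Q = pi*41.6*2.0/402 = 0.6502
A/A0 = exp(-0.6502) = 0.521941

0.521941


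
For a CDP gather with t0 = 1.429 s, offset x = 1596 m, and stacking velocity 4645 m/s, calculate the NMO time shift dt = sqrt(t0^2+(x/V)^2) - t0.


x/Vnmo = 1596/4645 = 0.343595
(x/Vnmo)^2 = 0.118058
t0^2 = 2.042041
sqrt(2.042041 + 0.118058) = 1.469727
dt = 1.469727 - 1.429 = 0.040727

0.040727


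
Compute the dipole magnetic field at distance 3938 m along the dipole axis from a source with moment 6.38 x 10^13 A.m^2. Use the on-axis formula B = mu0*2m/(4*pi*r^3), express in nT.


m = 6.38 x 10^13 = 63800000000000 A.m^2
2m = 127600000000000 A.m^2
r^3 = 3938^3 = 61069889672
B = (4pi*10^-7) * 127600000000000 / (4*pi * 61069889672) * 1e9
= 160346889.039223 / 767426866996.38 * 1e9
= 208940.9375 nT

208940.9375


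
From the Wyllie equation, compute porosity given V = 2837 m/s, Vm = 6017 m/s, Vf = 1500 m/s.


1/V - 1/Vm = 1/2837 - 1/6017 = 0.00018629
1/Vf - 1/Vm = 1/1500 - 1/6017 = 0.00050047
phi = 0.00018629 / 0.00050047 = 0.3722

0.3722


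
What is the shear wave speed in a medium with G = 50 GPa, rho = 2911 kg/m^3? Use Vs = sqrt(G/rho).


Convert G to Pa: G = 50e9 Pa
Compute G/rho = 50e9 / 2911 = 17176228.1003
Vs = sqrt(17176228.1003) = 4144.42 m/s

4144.42


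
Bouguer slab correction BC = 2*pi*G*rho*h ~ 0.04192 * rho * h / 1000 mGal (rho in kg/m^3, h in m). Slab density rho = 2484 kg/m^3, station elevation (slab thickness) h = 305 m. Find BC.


BC = 0.04192 * rho * h / 1000
= 0.04192 * 2484 * 305 / 1000
= 31.7594 mGal

31.7594


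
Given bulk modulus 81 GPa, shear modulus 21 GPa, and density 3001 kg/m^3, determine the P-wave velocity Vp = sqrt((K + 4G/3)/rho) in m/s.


First compute the effective modulus:
K + 4G/3 = 81e9 + 4*21e9/3 = 109000000000.0 Pa
Then divide by density:
109000000000.0 / 3001 = 36321226.2579 Pa/(kg/m^3)
Take the square root:
Vp = sqrt(36321226.2579) = 6026.71 m/s

6026.71


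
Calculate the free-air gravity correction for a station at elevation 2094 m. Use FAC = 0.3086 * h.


FAC = 0.3086 * h
= 0.3086 * 2094
= 646.2084 mGal

646.2084


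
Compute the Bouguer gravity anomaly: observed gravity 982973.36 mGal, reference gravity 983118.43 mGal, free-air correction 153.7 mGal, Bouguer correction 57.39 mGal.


BA = g_obs - g_ref + FAC - BC
= 982973.36 - 983118.43 + 153.7 - 57.39
= -48.76 mGal

-48.76


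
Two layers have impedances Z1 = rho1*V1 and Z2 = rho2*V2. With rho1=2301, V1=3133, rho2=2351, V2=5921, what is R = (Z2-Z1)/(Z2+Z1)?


Z1 = 2301 * 3133 = 7209033
Z2 = 2351 * 5921 = 13920271
R = (13920271 - 7209033) / (13920271 + 7209033) = 6711238 / 21129304 = 0.3176

0.3176


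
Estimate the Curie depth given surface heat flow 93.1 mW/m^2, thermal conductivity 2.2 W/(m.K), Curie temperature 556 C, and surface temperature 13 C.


T_Curie - T_surf = 556 - 13 = 543 C
Convert q to W/m^2: 93.1 mW/m^2 = 0.0931 W/m^2
d = 543 * 2.2 / 0.0931 = 12831.36 m

12831.36


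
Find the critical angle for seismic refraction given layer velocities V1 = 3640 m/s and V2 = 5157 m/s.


V1/V2 = 3640/5157 = 0.705837
theta_c = arcsin(0.705837) = 44.8972 degrees

44.8972


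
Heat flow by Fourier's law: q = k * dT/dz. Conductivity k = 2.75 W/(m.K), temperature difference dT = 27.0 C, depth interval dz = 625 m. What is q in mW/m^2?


q = k * dT / dz * 1000
= 2.75 * 27.0 / 625 * 1000
= 0.1188 * 1000
= 118.8 mW/m^2

118.8


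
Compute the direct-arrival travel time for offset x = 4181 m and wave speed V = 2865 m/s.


t = x / V
= 4181 / 2865
= 1.4593 s

1.4593


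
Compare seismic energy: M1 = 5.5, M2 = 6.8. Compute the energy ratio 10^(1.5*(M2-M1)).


M2 - M1 = 6.8 - 5.5 = 1.3
1.5 * 1.3 = 1.95
ratio = 10^1.95 = 89.13

89.13


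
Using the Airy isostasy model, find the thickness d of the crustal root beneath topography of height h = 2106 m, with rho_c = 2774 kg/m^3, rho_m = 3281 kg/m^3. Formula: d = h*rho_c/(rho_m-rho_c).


rho_m - rho_c = 3281 - 2774 = 507
d = 2106 * 2774 / 507
= 5842044 / 507
= 11522.77 m

11522.77


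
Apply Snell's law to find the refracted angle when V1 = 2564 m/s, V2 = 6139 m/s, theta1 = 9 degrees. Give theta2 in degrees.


sin(theta1) = sin(9 deg) = 0.156434
sin(theta2) = V2/V1 * sin(theta1) = 6139/2564 * 0.156434 = 0.374552
theta2 = arcsin(0.374552) = 21.9966 degrees

21.9966


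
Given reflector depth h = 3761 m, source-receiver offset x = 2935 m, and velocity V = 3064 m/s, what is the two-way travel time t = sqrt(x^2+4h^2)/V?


x^2 + 4h^2 = 2935^2 + 4*3761^2 = 8614225 + 56580484 = 65194709
sqrt(65194709) = 8074.3241
t = 8074.3241 / 3064 = 2.6352 s

2.6352


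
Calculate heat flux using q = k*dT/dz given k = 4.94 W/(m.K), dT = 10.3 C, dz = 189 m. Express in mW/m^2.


q = k * dT / dz * 1000
= 4.94 * 10.3 / 189 * 1000
= 0.269217 * 1000
= 269.2169 mW/m^2

269.2169


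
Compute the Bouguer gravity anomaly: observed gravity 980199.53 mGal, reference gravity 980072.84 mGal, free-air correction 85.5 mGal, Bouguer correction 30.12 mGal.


BA = g_obs - g_ref + FAC - BC
= 980199.53 - 980072.84 + 85.5 - 30.12
= 182.07 mGal

182.07


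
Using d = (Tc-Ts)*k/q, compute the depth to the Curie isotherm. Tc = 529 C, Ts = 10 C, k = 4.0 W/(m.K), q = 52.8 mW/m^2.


T_Curie - T_surf = 529 - 10 = 519 C
Convert q to W/m^2: 52.8 mW/m^2 = 0.0528 W/m^2
d = 519 * 4.0 / 0.0528 = 39318.18 m

39318.18


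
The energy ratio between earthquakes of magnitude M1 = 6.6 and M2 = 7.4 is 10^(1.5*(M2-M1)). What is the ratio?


M2 - M1 = 7.4 - 6.6 = 0.8
1.5 * 0.8 = 1.2
ratio = 10^1.2 = 15.85

15.85


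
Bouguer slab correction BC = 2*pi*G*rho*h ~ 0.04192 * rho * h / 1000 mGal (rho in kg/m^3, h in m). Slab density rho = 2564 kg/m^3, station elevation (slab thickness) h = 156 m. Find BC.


BC = 0.04192 * rho * h / 1000
= 0.04192 * 2564 * 156 / 1000
= 16.7673 mGal

16.7673


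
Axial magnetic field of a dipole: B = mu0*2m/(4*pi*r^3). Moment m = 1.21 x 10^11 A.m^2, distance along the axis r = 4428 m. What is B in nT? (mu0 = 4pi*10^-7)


m = 1.21 x 10^11 = 121000000000 A.m^2
2m = 242000000000 A.m^2
r^3 = 4428^3 = 86820610752
B = (4pi*10^-7) * 242000000000 / (4*pi * 86820610752) * 1e9
= 304106.168867 / 1091019971674.65 * 1e9
= 278.7357 nT

278.7357


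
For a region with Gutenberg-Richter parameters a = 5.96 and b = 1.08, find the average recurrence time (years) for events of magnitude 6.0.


log10(N) = 5.96 - 1.08*6.0 = -0.52
N = 10^-0.52 = 0.301995
T = 1/N = 1/0.301995 = 3.3113 years

3.3113


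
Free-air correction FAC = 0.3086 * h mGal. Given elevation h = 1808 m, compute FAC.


FAC = 0.3086 * h
= 0.3086 * 1808
= 557.9488 mGal

557.9488


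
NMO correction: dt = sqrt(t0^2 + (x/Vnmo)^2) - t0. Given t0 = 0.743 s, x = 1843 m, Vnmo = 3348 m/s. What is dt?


x/Vnmo = 1843/3348 = 0.550478
(x/Vnmo)^2 = 0.303026
t0^2 = 0.552049
sqrt(0.552049 + 0.303026) = 0.924703
dt = 0.924703 - 0.743 = 0.181703

0.181703


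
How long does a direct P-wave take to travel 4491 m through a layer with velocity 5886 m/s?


t = x / V
= 4491 / 5886
= 0.763 s

0.763


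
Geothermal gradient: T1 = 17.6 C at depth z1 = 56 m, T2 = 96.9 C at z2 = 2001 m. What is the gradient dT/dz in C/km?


dT = 96.9 - 17.6 = 79.3 C
dz = 2001 - 56 = 1945 m
gradient = dT/dz * 1000 = 79.3/1945 * 1000 = 40.7712 C/km

40.7712


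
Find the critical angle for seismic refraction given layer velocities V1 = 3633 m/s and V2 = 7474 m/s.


V1/V2 = 3633/7474 = 0.486085
theta_c = arcsin(0.486085) = 29.0836 degrees

29.0836


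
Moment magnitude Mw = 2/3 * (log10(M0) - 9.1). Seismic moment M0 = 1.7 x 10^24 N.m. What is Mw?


log10(M0) = log10(1.7 x 10^24) = 24.2304
Mw = 2/3 * (24.2304 - 9.1)
= 2/3 * 15.1304
= 10.09

10.09


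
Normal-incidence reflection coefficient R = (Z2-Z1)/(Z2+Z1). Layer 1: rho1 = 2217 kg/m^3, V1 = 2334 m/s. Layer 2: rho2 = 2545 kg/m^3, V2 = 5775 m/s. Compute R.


Z1 = 2217 * 2334 = 5174478
Z2 = 2545 * 5775 = 14697375
R = (14697375 - 5174478) / (14697375 + 5174478) = 9522897 / 19871853 = 0.4792

0.4792


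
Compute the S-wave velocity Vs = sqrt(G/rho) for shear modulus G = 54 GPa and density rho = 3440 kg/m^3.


Convert G to Pa: G = 54e9 Pa
Compute G/rho = 54e9 / 3440 = 15697674.4186
Vs = sqrt(15697674.4186) = 3962.03 m/s

3962.03


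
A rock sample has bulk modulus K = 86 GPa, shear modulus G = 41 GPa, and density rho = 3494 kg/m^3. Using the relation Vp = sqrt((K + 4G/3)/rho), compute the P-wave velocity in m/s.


First compute the effective modulus:
K + 4G/3 = 86e9 + 4*41e9/3 = 140666666666.67 Pa
Then divide by density:
140666666666.67 / 3494 = 40259492.4633 Pa/(kg/m^3)
Take the square root:
Vp = sqrt(40259492.4633) = 6345.04 m/s

6345.04


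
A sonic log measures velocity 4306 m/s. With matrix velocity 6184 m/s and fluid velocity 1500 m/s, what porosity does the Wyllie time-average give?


1/V - 1/Vm = 1/4306 - 1/6184 = 7.053e-05
1/Vf - 1/Vm = 1/1500 - 1/6184 = 0.00050496
phi = 7.053e-05 / 0.00050496 = 0.1397

0.1397


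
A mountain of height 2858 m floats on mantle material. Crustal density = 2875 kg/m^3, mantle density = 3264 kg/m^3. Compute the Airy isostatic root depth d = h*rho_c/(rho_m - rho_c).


rho_m - rho_c = 3264 - 2875 = 389
d = 2858 * 2875 / 389
= 8216750 / 389
= 21122.75 m

21122.75


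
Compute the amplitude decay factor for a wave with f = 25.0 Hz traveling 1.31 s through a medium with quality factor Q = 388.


pi*f*t/Q = pi*25.0*1.31/388 = 0.265173
A/A0 = exp(-0.265173) = 0.767073

0.767073


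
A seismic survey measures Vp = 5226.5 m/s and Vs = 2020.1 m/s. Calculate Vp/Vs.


Vp/Vs = 5226.5 / 2020.1
= 2.5872

2.5872


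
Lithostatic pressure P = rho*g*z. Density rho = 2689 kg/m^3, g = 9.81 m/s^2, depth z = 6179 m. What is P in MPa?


P = rho * g * z / 1e6
= 2689 * 9.81 * 6179 / 1e6
= 162996397.11 / 1e6
= 162.9964 MPa

162.9964
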